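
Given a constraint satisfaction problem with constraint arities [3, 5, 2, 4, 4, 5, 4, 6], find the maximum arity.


The arities are: 3, 5, 2, 4, 4, 5, 4, 6.
Scan for the maximum value.
Maximum arity = 6.

6


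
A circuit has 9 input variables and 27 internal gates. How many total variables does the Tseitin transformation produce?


The Tseitin transformation introduces one auxiliary variable per gate.
Total variables = inputs + gates = 9 + 27 = 36.

36


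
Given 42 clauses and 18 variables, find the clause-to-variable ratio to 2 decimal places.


Clause-to-variable ratio = clauses / variables.
42 / 18 = 2.33.

2.33


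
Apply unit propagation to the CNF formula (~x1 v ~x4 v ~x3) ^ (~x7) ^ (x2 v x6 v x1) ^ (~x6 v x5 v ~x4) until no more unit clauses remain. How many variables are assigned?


Unit propagation repeatedly assigns the literal in any unit clause, then simplifies.
Assignments in order: x7 = F.
No further unit clauses remain.
Total variables assigned = 1.

1


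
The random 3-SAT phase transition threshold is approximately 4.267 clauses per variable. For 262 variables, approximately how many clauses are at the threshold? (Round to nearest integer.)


The 3-SAT phase transition occurs at approximately 4.267 clauses per variable.
m = 4.267 * 262 = 1117.954.
Rounded to nearest integer: 1118.

1118


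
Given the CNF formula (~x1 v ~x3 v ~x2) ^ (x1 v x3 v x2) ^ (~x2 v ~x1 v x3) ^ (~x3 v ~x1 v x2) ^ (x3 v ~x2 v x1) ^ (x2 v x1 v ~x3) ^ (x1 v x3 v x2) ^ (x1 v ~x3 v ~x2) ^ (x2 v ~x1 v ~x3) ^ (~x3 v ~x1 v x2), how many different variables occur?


Identify each distinct variable in the formula.
Variables found: x1, x2, x3.
Total distinct variables = 3.

3


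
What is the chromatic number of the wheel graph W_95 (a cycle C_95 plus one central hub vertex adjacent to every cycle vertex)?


W_95 consists of the cycle C_95 together with a hub vertex adjacent to every cycle vertex.
The cycle C_95 needs 3 colors (odd cycle -> 3).
The hub is adjacent to every cycle vertex, so it must receive a new color distinct from all of them.
Chromatic number = 3 + 1 = 4.

4


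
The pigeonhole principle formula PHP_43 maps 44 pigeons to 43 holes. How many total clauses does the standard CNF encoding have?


The PHP encoding has two parts:
1) At-least-one-hole clauses: 44 (one per pigeon, each with 43 literals).
2) At-most-one-pigeon-per-hole clauses: 43 holes * C(44,2) = 43 * 946 = 40678.
Total clauses = 44 + 40678 = 40722.

40722


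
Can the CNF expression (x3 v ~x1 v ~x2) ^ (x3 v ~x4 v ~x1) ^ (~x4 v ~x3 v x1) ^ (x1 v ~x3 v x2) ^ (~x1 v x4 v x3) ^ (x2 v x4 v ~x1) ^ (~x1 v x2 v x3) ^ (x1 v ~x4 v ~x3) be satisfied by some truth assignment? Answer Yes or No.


Check all 16 possible truth assignments.
Number of satisfying assignments found: 8.
The formula is satisfiable.

Yes


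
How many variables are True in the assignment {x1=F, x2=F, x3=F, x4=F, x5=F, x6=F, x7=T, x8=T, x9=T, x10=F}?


The weight is the number of variables assigned True.
True variables: x7, x8, x9.
Weight = 3.

3


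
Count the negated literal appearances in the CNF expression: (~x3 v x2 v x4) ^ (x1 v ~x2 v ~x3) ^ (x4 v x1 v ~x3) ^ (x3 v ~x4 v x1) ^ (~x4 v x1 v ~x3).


Scan each clause for negated literals.
Clause 1: 1 negative; Clause 2: 2 negative; Clause 3: 1 negative; Clause 4: 1 negative; Clause 5: 2 negative.
Total negative literal occurrences = 7.

7


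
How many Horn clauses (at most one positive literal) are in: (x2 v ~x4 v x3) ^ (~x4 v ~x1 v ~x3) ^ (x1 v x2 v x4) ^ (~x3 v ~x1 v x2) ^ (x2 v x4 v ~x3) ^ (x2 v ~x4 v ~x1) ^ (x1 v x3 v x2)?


A Horn clause has at most one positive literal.
Clause 1: 2 positive lit(s) -> not Horn
Clause 2: 0 positive lit(s) -> Horn
Clause 3: 3 positive lit(s) -> not Horn
Clause 4: 1 positive lit(s) -> Horn
Clause 5: 2 positive lit(s) -> not Horn
Clause 6: 1 positive lit(s) -> Horn
Clause 7: 3 positive lit(s) -> not Horn
Total Horn clauses = 3.

3


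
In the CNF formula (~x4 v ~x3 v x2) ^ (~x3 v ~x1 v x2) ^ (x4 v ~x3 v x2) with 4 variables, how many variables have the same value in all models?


Find all satisfying assignments: 12 model(s).
Check which variables have the same value in every model.
No variable is fixed across all models.
Backbone size = 0.

0


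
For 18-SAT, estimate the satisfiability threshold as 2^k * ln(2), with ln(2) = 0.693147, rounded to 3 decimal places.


Using the asymptotic formula: threshold ~ 2^k * ln(2).
2^18 = 262144.
262144 * 0.693147 = 181704.327.

181704.327


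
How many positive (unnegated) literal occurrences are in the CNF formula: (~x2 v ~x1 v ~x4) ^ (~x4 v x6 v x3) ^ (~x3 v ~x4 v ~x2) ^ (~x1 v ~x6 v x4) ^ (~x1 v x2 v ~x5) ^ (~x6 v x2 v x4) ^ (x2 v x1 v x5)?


Scan each clause for unnegated literals.
Clause 1: 0 positive; Clause 2: 2 positive; Clause 3: 0 positive; Clause 4: 1 positive; Clause 5: 1 positive; Clause 6: 2 positive; Clause 7: 3 positive.
Total positive literal occurrences = 9.

9


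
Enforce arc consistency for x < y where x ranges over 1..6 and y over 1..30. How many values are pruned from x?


For the constraint x < y, x needs a supporting value in y's domain.
x can be at most 29 (one less than y's maximum).
Valid x values from domain: 6 out of 6.
Pruned = 6 - 6 = 0.

0


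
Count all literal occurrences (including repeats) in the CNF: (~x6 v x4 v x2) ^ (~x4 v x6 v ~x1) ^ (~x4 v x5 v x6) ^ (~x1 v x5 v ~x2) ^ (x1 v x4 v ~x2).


Clause lengths: 3, 3, 3, 3, 3.
Sum = 3 + 3 + 3 + 3 + 3 = 15.

15


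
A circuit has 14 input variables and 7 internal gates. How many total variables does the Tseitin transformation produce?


The Tseitin transformation introduces one auxiliary variable per gate.
Total variables = inputs + gates = 14 + 7 = 21.

21


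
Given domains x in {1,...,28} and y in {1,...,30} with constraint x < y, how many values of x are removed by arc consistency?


For the constraint x < y, x needs a supporting value in y's domain.
x can be at most 29 (one less than y's maximum).
Valid x values from domain: 28 out of 28.
Pruned = 28 - 28 = 0.

0


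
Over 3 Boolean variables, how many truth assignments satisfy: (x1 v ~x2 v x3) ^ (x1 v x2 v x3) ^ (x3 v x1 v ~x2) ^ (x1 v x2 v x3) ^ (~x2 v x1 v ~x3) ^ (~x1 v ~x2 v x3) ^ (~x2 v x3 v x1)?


Enumerate all 8 truth assignments over 3 variables.
Test each against every clause.
Satisfying assignments found: 4.

4


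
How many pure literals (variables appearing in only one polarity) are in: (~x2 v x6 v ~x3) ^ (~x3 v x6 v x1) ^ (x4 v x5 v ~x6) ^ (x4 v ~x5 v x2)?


A pure literal appears in only one polarity across all clauses.
Pure literals: x1 (positive only), x3 (negative only), x4 (positive only).
Count = 3.

3


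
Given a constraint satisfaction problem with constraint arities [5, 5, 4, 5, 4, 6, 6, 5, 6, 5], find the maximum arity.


The arities are: 5, 5, 4, 5, 4, 6, 6, 5, 6, 5.
Scan for the maximum value.
Maximum arity = 6.

6


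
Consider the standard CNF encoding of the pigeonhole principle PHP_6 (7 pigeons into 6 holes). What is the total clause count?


The PHP encoding has two parts:
1) At-least-one-hole clauses: 7 (one per pigeon, each with 6 literals).
2) At-most-one-pigeon-per-hole clauses: 6 holes * C(7,2) = 6 * 21 = 126.
Total clauses = 7 + 126 = 133.

133


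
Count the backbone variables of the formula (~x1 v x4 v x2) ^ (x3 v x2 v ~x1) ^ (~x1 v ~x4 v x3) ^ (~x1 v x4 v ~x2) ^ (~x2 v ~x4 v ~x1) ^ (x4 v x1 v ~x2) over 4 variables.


Find all satisfying assignments: 7 model(s).
Check which variables have the same value in every model.
No variable is fixed across all models.
Backbone size = 0.

0


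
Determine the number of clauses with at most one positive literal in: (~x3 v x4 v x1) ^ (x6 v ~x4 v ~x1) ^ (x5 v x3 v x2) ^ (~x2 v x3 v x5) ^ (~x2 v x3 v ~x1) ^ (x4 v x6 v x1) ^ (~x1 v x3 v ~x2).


A Horn clause has at most one positive literal.
Clause 1: 2 positive lit(s) -> not Horn
Clause 2: 1 positive lit(s) -> Horn
Clause 3: 3 positive lit(s) -> not Horn
Clause 4: 2 positive lit(s) -> not Horn
Clause 5: 1 positive lit(s) -> Horn
Clause 6: 3 positive lit(s) -> not Horn
Clause 7: 1 positive lit(s) -> Horn
Total Horn clauses = 3.

3


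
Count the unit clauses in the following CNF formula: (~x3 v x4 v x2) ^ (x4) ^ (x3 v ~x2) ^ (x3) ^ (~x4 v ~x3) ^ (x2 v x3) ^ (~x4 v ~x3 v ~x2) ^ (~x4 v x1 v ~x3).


A unit clause contains exactly one literal.
Unit clauses found: (x4), (x3).
Count = 2.

2


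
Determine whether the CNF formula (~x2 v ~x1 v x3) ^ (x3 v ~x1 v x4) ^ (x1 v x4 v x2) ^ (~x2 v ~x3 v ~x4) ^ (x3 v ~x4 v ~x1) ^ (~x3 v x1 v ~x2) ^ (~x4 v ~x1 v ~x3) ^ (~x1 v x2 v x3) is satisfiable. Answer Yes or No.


Check all 16 possible truth assignments.
Number of satisfying assignments found: 6.
The formula is satisfiable.

Yes


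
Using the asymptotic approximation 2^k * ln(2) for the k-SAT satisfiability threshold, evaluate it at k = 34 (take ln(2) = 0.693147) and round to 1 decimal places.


Using the asymptotic formula: threshold ~ 2^k * ln(2).
2^34 = 17179869184.
17179869184 * 0.693147 = 11908174785.3.

11908174785.3


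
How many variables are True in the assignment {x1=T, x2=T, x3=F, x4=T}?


The weight is the number of variables assigned True.
True variables: x1, x2, x4.
Weight = 3.

3


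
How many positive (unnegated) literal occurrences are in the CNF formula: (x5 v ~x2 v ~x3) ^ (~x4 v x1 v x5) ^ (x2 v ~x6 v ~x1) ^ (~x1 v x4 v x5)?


Scan each clause for unnegated literals.
Clause 1: 1 positive; Clause 2: 2 positive; Clause 3: 1 positive; Clause 4: 2 positive.
Total positive literal occurrences = 6.

6


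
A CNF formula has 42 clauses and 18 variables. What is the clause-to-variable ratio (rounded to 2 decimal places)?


Clause-to-variable ratio = clauses / variables.
42 / 18 = 2.33.

2.33


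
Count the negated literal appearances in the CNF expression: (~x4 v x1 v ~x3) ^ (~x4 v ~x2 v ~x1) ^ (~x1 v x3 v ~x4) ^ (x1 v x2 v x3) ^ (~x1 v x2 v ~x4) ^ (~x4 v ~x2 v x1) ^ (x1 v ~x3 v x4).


Scan each clause for negated literals.
Clause 1: 2 negative; Clause 2: 3 negative; Clause 3: 2 negative; Clause 4: 0 negative; Clause 5: 2 negative; Clause 6: 2 negative; Clause 7: 1 negative.
Total negative literal occurrences = 12.

12


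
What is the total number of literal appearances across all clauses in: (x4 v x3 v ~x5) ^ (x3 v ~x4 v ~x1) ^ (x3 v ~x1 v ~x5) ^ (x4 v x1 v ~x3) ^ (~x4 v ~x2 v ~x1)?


Clause lengths: 3, 3, 3, 3, 3.
Sum = 3 + 3 + 3 + 3 + 3 = 15.

15


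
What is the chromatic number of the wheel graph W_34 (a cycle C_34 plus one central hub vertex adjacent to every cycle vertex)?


W_34 consists of the cycle C_34 together with a hub vertex adjacent to every cycle vertex.
The cycle C_34 needs 2 colors (even cycle -> 2).
The hub is adjacent to every cycle vertex, so it must receive a new color distinct from all of them.
Chromatic number = 2 + 1 = 3.

3


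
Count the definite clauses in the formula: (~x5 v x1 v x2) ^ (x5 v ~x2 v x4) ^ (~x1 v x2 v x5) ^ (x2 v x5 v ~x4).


A definite clause has exactly one positive literal.
Clause 1: 2 positive -> not definite
Clause 2: 2 positive -> not definite
Clause 3: 2 positive -> not definite
Clause 4: 2 positive -> not definite
Definite clause count = 0.

0


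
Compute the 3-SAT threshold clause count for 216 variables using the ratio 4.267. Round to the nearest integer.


The 3-SAT phase transition occurs at approximately 4.267 clauses per variable.
m = 4.267 * 216 = 921.672.
Rounded to nearest integer: 922.

922


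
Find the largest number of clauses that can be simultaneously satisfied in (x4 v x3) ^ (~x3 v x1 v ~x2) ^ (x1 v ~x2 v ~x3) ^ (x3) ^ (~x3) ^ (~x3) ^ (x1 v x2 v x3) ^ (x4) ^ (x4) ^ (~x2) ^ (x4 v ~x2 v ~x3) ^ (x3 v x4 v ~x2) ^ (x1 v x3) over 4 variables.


Enumerate all 16 truth assignments.
For each, count how many of the 13 clauses are satisfied.
The formula is not fully satisfiable, so the maximum is below 13.
Maximum simultaneously satisfiable clauses = 12.

12


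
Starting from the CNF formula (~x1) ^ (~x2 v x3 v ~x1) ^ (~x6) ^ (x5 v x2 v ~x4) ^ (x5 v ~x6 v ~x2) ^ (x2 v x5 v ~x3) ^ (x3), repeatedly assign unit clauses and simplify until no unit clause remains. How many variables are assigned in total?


Unit propagation repeatedly assigns the literal in any unit clause, then simplifies.
Assignments in order: x1 = F, x6 = F, x3 = T.
No further unit clauses remain.
Total variables assigned = 3.

3


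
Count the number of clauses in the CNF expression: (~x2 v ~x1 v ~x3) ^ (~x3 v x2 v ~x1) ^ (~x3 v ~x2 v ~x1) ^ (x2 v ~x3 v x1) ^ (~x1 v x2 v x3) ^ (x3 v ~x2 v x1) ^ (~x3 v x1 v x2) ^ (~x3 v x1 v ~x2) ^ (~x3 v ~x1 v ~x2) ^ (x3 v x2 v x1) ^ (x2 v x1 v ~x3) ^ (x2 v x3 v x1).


Each group enclosed in parentheses joined by ^ is one clause.
Counting the conjuncts: 12 clauses.

12


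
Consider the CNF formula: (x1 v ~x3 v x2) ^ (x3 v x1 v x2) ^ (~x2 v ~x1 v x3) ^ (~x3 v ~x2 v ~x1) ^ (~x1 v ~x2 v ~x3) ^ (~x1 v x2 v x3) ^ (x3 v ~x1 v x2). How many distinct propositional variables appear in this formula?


Identify each distinct variable in the formula.
Variables found: x1, x2, x3.
Total distinct variables = 3.

3


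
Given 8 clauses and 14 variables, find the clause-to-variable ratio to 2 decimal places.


Clause-to-variable ratio = clauses / variables.
8 / 14 = 0.57.

0.57


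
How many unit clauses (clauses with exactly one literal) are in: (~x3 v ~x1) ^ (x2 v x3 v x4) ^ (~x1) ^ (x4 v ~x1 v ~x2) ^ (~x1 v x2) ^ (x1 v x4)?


A unit clause contains exactly one literal.
Unit clauses found: (~x1).
Count = 1.

1


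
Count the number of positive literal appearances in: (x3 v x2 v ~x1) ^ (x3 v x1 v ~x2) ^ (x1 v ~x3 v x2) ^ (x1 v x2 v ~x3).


Scan each clause for unnegated literals.
Clause 1: 2 positive; Clause 2: 2 positive; Clause 3: 2 positive; Clause 4: 2 positive.
Total positive literal occurrences = 8.

8


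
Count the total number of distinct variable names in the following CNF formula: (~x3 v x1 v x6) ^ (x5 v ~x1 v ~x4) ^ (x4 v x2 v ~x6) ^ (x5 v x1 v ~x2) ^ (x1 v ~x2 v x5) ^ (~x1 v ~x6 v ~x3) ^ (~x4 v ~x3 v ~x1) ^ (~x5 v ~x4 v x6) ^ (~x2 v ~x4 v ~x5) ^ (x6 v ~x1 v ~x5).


Identify each distinct variable in the formula.
Variables found: x1, x2, x3, x4, x5, x6.
Total distinct variables = 6.

6


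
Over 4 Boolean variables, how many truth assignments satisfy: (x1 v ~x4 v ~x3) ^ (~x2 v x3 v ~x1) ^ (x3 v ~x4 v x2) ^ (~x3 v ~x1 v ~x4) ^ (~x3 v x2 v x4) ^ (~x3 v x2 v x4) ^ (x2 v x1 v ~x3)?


Enumerate all 16 truth assignments over 4 variables.
Test each against every clause.
Satisfying assignments found: 6.

6


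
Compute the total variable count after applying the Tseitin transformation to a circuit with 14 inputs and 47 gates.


The Tseitin transformation introduces one auxiliary variable per gate.
Total variables = inputs + gates = 14 + 47 = 61.

61


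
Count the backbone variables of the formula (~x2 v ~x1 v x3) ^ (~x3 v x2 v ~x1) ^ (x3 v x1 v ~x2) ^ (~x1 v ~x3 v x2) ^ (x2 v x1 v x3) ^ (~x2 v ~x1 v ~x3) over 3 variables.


Find all satisfying assignments: 3 model(s).
Check which variables have the same value in every model.
No variable is fixed across all models.
Backbone size = 0.

0


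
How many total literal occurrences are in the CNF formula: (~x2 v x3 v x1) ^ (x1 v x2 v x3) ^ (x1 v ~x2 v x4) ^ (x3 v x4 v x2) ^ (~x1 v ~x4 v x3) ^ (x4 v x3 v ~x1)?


Clause lengths: 3, 3, 3, 3, 3, 3.
Sum = 3 + 3 + 3 + 3 + 3 + 3 = 18.

18


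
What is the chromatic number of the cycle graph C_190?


A cycle on an even number of vertices is bipartite: alternate two colors around the cycle.
Since 190 is even, two colors suffice, and at least two are needed because the graph has edges.
Chromatic number = 2.

2


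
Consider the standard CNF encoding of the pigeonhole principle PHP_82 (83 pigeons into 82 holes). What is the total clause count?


The PHP encoding has two parts:
1) At-least-one-hole clauses: 83 (one per pigeon, each with 82 literals).
2) At-most-one-pigeon-per-hole clauses: 82 holes * C(83,2) = 82 * 3403 = 279046.
Total clauses = 83 + 279046 = 279129.

279129


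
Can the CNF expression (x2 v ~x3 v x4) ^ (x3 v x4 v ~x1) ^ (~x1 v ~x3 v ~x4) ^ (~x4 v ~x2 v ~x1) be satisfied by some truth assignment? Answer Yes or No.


Check all 16 possible truth assignments.
Number of satisfying assignments found: 9.
The formula is satisfiable.

Yes


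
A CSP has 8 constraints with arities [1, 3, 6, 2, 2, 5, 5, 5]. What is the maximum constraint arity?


The arities are: 1, 3, 6, 2, 2, 5, 5, 5.
Scan for the maximum value.
Maximum arity = 6.

6


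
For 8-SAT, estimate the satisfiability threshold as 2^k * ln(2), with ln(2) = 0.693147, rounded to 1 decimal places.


Using the asymptotic formula: threshold ~ 2^k * ln(2).
2^8 = 256.
256 * 0.693147 = 177.4.

177.4


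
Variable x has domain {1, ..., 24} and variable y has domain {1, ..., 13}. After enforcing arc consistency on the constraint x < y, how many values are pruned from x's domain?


For the constraint x < y, x needs a supporting value in y's domain.
x can be at most 12 (one less than y's maximum).
Valid x values from domain: 12 out of 24.
Pruned = 24 - 12 = 12.

12


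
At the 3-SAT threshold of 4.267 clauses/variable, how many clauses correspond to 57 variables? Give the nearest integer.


The 3-SAT phase transition occurs at approximately 4.267 clauses per variable.
m = 4.267 * 57 = 243.219.
Rounded to nearest integer: 243.

243


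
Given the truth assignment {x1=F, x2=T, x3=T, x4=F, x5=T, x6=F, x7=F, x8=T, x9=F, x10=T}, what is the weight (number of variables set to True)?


The weight is the number of variables assigned True.
True variables: x2, x3, x5, x8, x10.
Weight = 5.

5


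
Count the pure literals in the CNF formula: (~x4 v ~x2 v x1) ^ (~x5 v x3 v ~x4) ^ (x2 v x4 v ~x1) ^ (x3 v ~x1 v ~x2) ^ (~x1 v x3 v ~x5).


A pure literal appears in only one polarity across all clauses.
Pure literals: x3 (positive only), x5 (negative only).
Count = 2.

2


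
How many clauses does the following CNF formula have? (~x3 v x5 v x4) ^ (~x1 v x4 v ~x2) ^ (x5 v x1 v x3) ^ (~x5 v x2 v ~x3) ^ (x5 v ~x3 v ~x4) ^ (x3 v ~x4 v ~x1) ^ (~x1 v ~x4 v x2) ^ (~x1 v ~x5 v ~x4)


Each group enclosed in parentheses joined by ^ is one clause.
Counting the conjuncts: 8 clauses.

8


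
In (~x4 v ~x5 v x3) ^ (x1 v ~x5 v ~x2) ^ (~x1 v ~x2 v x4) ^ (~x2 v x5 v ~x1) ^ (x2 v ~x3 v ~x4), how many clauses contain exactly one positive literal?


A definite clause has exactly one positive literal.
Clause 1: 1 positive -> definite
Clause 2: 1 positive -> definite
Clause 3: 1 positive -> definite
Clause 4: 1 positive -> definite
Clause 5: 1 positive -> definite
Definite clause count = 5.

5


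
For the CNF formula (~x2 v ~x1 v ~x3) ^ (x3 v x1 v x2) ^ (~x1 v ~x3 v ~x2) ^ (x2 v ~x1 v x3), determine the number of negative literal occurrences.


Scan each clause for negated literals.
Clause 1: 3 negative; Clause 2: 0 negative; Clause 3: 3 negative; Clause 4: 1 negative.
Total negative literal occurrences = 7.

7


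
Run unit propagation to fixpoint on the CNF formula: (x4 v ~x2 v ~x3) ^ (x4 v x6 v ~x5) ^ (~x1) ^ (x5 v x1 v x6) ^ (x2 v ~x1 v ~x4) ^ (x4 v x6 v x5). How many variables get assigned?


Unit propagation repeatedly assigns the literal in any unit clause, then simplifies.
Assignments in order: x1 = F.
No further unit clauses remain.
Total variables assigned = 1.

1


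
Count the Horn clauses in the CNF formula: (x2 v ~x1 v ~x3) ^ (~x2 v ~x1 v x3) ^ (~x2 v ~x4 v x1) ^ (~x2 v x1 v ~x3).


A Horn clause has at most one positive literal.
Clause 1: 1 positive lit(s) -> Horn
Clause 2: 1 positive lit(s) -> Horn
Clause 3: 1 positive lit(s) -> Horn
Clause 4: 1 positive lit(s) -> Horn
Total Horn clauses = 4.

4


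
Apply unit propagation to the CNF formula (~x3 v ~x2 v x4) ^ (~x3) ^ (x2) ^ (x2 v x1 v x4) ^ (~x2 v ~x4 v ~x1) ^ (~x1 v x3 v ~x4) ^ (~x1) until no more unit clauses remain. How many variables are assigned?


Unit propagation repeatedly assigns the literal in any unit clause, then simplifies.
Assignments in order: x3 = F, x2 = T, x1 = F.
No further unit clauses remain.
Total variables assigned = 3.

3


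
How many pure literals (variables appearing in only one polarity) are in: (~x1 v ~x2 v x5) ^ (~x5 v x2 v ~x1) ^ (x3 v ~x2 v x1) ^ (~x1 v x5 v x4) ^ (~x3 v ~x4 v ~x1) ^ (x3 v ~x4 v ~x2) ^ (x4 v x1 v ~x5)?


A pure literal appears in only one polarity across all clauses.
No pure literals found.
Count = 0.

0


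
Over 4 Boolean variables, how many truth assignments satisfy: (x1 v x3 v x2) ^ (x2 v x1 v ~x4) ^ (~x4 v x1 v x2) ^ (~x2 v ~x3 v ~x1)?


Enumerate all 16 truth assignments over 4 variables.
Test each against every clause.
Satisfying assignments found: 11.

11


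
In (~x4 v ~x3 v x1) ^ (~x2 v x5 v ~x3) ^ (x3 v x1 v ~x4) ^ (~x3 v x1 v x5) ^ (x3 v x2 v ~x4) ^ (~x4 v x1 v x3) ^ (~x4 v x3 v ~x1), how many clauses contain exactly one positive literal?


A definite clause has exactly one positive literal.
Clause 1: 1 positive -> definite
Clause 2: 1 positive -> definite
Clause 3: 2 positive -> not definite
Clause 4: 2 positive -> not definite
Clause 5: 2 positive -> not definite
Clause 6: 2 positive -> not definite
Clause 7: 1 positive -> definite
Definite clause count = 3.

3


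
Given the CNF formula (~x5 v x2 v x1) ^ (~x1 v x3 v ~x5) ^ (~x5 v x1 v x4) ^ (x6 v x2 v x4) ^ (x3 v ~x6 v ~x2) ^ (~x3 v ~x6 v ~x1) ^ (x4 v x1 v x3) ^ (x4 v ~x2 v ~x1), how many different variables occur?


Identify each distinct variable in the formula.
Variables found: x1, x2, x3, x4, x5, x6.
Total distinct variables = 6.

6


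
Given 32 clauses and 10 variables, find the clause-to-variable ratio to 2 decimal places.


Clause-to-variable ratio = clauses / variables.
32 / 10 = 3.2.

3.2


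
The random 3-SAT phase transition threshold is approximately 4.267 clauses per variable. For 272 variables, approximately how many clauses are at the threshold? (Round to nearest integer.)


The 3-SAT phase transition occurs at approximately 4.267 clauses per variable.
m = 4.267 * 272 = 1160.624.
Rounded to nearest integer: 1161.

1161


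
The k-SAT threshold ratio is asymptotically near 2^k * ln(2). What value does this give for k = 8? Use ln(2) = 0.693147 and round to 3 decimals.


Using the asymptotic formula: threshold ~ 2^k * ln(2).
2^8 = 256.
256 * 0.693147 = 177.446.

177.446


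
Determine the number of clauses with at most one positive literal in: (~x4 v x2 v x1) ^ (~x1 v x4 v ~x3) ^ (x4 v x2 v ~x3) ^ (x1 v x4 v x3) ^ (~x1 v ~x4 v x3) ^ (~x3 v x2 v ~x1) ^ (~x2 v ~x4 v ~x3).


A Horn clause has at most one positive literal.
Clause 1: 2 positive lit(s) -> not Horn
Clause 2: 1 positive lit(s) -> Horn
Clause 3: 2 positive lit(s) -> not Horn
Clause 4: 3 positive lit(s) -> not Horn
Clause 5: 1 positive lit(s) -> Horn
Clause 6: 1 positive lit(s) -> Horn
Clause 7: 0 positive lit(s) -> Horn
Total Horn clauses = 4.

4


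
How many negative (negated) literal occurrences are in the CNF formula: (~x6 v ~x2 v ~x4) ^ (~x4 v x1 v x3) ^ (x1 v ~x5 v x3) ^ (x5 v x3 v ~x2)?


Scan each clause for negated literals.
Clause 1: 3 negative; Clause 2: 1 negative; Clause 3: 1 negative; Clause 4: 1 negative.
Total negative literal occurrences = 6.

6


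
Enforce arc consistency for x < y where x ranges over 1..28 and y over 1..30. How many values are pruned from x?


For the constraint x < y, x needs a supporting value in y's domain.
x can be at most 29 (one less than y's maximum).
Valid x values from domain: 28 out of 28.
Pruned = 28 - 28 = 0.

0


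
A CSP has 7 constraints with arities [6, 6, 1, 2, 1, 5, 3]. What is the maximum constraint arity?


The arities are: 6, 6, 1, 2, 1, 5, 3.
Scan for the maximum value.
Maximum arity = 6.

6


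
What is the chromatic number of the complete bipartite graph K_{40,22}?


K_{40,22} is bipartite by definition: the two parts are independent sets, with every edge crossing between them.
Color all vertices in one part with color 1 and all vertices in the other part with color 2.
Since the graph has at least one edge, one color does not suffice.
Chromatic number = 2.

2


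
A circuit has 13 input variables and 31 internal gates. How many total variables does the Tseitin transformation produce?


The Tseitin transformation introduces one auxiliary variable per gate.
Total variables = inputs + gates = 13 + 31 = 44.

44


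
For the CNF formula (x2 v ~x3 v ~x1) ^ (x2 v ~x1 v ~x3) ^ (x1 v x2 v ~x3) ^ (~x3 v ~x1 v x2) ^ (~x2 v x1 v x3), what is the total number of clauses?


Each group enclosed in parentheses joined by ^ is one clause.
Counting the conjuncts: 5 clauses.

5


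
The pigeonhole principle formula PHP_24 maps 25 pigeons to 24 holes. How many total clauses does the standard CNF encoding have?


The PHP encoding has two parts:
1) At-least-one-hole clauses: 25 (one per pigeon, each with 24 literals).
2) At-most-one-pigeon-per-hole clauses: 24 holes * C(25,2) = 24 * 300 = 7200.
Total clauses = 25 + 7200 = 7225.

7225


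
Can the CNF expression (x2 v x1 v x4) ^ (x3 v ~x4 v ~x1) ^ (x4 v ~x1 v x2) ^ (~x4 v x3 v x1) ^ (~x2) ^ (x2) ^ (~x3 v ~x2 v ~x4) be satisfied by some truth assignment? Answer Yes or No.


Check all 16 possible truth assignments.
Number of satisfying assignments found: 0.
The formula is unsatisfiable.

No


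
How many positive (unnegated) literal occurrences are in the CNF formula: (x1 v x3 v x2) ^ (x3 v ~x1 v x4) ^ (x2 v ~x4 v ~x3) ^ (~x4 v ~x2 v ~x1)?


Scan each clause for unnegated literals.
Clause 1: 3 positive; Clause 2: 2 positive; Clause 3: 1 positive; Clause 4: 0 positive.
Total positive literal occurrences = 6.

6


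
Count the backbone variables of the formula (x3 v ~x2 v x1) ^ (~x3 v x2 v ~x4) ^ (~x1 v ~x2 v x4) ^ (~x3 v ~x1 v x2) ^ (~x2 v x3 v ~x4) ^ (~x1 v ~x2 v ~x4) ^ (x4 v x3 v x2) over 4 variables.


Find all satisfying assignments: 5 model(s).
Check which variables have the same value in every model.
No variable is fixed across all models.
Backbone size = 0.

0


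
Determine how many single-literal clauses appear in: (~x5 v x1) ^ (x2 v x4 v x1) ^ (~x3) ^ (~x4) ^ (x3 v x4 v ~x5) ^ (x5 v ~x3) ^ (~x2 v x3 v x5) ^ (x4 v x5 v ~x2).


A unit clause contains exactly one literal.
Unit clauses found: (~x3), (~x4).
Count = 2.

2


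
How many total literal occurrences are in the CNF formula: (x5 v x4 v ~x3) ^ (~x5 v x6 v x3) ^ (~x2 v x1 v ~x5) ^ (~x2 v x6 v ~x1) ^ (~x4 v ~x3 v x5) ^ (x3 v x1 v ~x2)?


Clause lengths: 3, 3, 3, 3, 3, 3.
Sum = 3 + 3 + 3 + 3 + 3 + 3 = 18.

18


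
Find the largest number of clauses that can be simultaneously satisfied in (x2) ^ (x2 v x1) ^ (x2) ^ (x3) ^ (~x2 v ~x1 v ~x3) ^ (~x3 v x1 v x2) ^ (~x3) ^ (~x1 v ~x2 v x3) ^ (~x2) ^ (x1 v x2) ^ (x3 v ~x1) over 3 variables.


Enumerate all 8 truth assignments.
For each, count how many of the 11 clauses are satisfied.
The formula is not fully satisfiable, so the maximum is below 11.
Maximum simultaneously satisfiable clauses = 9.

9


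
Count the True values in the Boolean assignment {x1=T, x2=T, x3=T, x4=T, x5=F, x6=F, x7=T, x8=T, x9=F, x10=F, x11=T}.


The weight is the number of variables assigned True.
True variables: x1, x2, x3, x4, x7, x8, x11.
Weight = 7.

7


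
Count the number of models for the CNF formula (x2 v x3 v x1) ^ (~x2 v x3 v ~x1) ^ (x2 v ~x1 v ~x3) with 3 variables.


Enumerate all 8 truth assignments over 3 variables.
Test each against every clause.
Satisfying assignments found: 5.

5


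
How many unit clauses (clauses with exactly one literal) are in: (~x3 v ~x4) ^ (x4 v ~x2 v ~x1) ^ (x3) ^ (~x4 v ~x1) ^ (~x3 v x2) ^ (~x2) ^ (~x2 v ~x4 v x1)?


A unit clause contains exactly one literal.
Unit clauses found: (x3), (~x2).
Count = 2.

2


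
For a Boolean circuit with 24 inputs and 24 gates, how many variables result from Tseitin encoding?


The Tseitin transformation introduces one auxiliary variable per gate.
Total variables = inputs + gates = 24 + 24 = 48.

48


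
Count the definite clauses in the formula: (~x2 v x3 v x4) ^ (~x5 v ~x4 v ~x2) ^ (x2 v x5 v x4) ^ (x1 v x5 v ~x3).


A definite clause has exactly one positive literal.
Clause 1: 2 positive -> not definite
Clause 2: 0 positive -> not definite
Clause 3: 3 positive -> not definite
Clause 4: 2 positive -> not definite
Definite clause count = 0.

0


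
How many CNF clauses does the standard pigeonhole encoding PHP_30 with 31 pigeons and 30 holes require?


The PHP encoding has two parts:
1) At-least-one-hole clauses: 31 (one per pigeon, each with 30 literals).
2) At-most-one-pigeon-per-hole clauses: 30 holes * C(31,2) = 30 * 465 = 13950.
Total clauses = 31 + 13950 = 13981.

13981


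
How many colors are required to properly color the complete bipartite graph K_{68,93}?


K_{68,93} is bipartite by definition: the two parts are independent sets, with every edge crossing between them.
Color all vertices in one part with color 1 and all vertices in the other part with color 2.
Since the graph has at least one edge, one color does not suffice.
Chromatic number = 2.

2


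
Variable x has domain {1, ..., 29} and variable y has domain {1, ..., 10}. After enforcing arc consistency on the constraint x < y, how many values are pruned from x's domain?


For the constraint x < y, x needs a supporting value in y's domain.
x can be at most 9 (one less than y's maximum).
Valid x values from domain: 9 out of 29.
Pruned = 29 - 9 = 20.

20


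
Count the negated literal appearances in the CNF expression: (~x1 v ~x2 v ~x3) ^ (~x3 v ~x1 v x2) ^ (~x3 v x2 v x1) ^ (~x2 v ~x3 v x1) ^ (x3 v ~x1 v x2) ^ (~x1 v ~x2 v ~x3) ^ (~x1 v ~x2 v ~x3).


Scan each clause for negated literals.
Clause 1: 3 negative; Clause 2: 2 negative; Clause 3: 1 negative; Clause 4: 2 negative; Clause 5: 1 negative; Clause 6: 3 negative; Clause 7: 3 negative.
Total negative literal occurrences = 15.

15


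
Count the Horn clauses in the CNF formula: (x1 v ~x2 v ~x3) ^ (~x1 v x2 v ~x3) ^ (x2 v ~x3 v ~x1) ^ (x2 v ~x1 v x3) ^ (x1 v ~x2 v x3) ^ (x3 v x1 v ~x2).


A Horn clause has at most one positive literal.
Clause 1: 1 positive lit(s) -> Horn
Clause 2: 1 positive lit(s) -> Horn
Clause 3: 1 positive lit(s) -> Horn
Clause 4: 2 positive lit(s) -> not Horn
Clause 5: 2 positive lit(s) -> not Horn
Clause 6: 2 positive lit(s) -> not Horn
Total Horn clauses = 3.

3


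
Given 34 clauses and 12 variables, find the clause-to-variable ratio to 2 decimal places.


Clause-to-variable ratio = clauses / variables.
34 / 12 = 2.83.

2.83


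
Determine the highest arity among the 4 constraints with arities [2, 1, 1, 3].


The arities are: 2, 1, 1, 3.
Scan for the maximum value.
Maximum arity = 3.

3


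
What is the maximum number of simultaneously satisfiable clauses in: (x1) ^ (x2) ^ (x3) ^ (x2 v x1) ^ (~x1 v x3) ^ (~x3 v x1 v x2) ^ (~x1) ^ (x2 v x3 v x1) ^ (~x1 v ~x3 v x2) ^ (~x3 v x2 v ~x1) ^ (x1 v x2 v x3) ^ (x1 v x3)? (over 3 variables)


Enumerate all 8 truth assignments.
For each, count how many of the 12 clauses are satisfied.
The formula is not fully satisfiable, so the maximum is below 12.
Maximum simultaneously satisfiable clauses = 11.

11


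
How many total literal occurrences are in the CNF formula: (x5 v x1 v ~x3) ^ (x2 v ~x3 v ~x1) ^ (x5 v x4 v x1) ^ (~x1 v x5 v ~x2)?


Clause lengths: 3, 3, 3, 3.
Sum = 3 + 3 + 3 + 3 = 12.

12


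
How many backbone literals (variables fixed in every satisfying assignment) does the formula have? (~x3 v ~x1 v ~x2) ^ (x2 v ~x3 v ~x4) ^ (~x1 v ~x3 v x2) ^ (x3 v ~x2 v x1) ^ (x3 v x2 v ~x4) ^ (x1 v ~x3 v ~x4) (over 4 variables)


Find all satisfying assignments: 6 model(s).
Check which variables have the same value in every model.
No variable is fixed across all models.
Backbone size = 0.

0


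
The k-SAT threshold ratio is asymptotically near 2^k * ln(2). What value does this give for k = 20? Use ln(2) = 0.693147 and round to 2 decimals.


Using the asymptotic formula: threshold ~ 2^k * ln(2).
2^20 = 1048576.
1048576 * 0.693147 = 726817.31.

726817.31


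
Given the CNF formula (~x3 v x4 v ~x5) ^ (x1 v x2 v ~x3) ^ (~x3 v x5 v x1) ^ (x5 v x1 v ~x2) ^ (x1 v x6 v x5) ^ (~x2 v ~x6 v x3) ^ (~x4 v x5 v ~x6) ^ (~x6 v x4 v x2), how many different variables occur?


Identify each distinct variable in the formula.
Variables found: x1, x2, x3, x4, x5, x6.
Total distinct variables = 6.

6


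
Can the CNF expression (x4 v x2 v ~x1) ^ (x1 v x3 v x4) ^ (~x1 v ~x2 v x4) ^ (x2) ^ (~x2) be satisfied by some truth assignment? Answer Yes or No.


Check all 16 possible truth assignments.
Number of satisfying assignments found: 0.
The formula is unsatisfiable.

No


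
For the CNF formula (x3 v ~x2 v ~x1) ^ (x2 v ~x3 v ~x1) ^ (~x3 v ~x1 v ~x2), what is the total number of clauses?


Each group enclosed in parentheses joined by ^ is one clause.
Counting the conjuncts: 3 clauses.

3


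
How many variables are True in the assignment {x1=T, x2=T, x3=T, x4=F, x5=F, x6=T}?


The weight is the number of variables assigned True.
True variables: x1, x2, x3, x6.
Weight = 4.

4


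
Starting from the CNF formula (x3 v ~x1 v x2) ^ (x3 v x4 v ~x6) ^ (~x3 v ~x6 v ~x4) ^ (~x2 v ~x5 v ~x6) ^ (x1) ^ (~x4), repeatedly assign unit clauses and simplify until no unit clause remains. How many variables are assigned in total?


Unit propagation repeatedly assigns the literal in any unit clause, then simplifies.
Assignments in order: x1 = T, x4 = F.
No further unit clauses remain.
Total variables assigned = 2.

2


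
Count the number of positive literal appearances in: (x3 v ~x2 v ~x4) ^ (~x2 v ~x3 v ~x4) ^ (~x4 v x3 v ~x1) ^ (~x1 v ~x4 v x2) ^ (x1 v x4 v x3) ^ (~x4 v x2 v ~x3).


Scan each clause for unnegated literals.
Clause 1: 1 positive; Clause 2: 0 positive; Clause 3: 1 positive; Clause 4: 1 positive; Clause 5: 3 positive; Clause 6: 1 positive.
Total positive literal occurrences = 7.

7


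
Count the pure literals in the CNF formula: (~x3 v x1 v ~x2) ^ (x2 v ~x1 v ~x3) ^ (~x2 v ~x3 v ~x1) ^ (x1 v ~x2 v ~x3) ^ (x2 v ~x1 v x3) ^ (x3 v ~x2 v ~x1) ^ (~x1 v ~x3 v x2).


A pure literal appears in only one polarity across all clauses.
No pure literals found.
Count = 0.

0


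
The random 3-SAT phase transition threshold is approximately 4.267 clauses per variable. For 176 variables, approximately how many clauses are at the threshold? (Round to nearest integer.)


The 3-SAT phase transition occurs at approximately 4.267 clauses per variable.
m = 4.267 * 176 = 750.992.
Rounded to nearest integer: 751.

751


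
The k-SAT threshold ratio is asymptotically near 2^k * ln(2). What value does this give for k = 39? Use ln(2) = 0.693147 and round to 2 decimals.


Using the asymptotic formula: threshold ~ 2^k * ln(2).
2^39 = 549755813888.
549755813888 * 0.693147 = 381061593129.03.

381061593129.03


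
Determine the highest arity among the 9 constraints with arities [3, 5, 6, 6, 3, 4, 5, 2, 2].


The arities are: 3, 5, 6, 6, 3, 4, 5, 2, 2.
Scan for the maximum value.
Maximum arity = 6.

6


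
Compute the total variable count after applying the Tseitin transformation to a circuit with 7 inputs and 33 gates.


The Tseitin transformation introduces one auxiliary variable per gate.
Total variables = inputs + gates = 7 + 33 = 40.

40


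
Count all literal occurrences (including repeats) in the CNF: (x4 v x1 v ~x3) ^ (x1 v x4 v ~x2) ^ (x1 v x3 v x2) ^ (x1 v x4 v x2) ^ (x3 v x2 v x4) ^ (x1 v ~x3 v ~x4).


Clause lengths: 3, 3, 3, 3, 3, 3.
Sum = 3 + 3 + 3 + 3 + 3 + 3 = 18.

18


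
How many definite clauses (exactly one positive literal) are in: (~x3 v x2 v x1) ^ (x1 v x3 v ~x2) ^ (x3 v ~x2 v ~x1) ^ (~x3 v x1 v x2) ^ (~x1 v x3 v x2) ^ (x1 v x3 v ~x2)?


A definite clause has exactly one positive literal.
Clause 1: 2 positive -> not definite
Clause 2: 2 positive -> not definite
Clause 3: 1 positive -> definite
Clause 4: 2 positive -> not definite
Clause 5: 2 positive -> not definite
Clause 6: 2 positive -> not definite
Definite clause count = 1.

1


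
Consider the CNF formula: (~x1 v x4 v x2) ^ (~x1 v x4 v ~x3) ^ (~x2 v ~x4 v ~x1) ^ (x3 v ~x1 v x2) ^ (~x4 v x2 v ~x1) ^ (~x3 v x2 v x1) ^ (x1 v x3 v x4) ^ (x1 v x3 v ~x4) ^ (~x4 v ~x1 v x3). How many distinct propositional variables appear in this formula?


Identify each distinct variable in the formula.
Variables found: x1, x2, x3, x4.
Total distinct variables = 4.

4


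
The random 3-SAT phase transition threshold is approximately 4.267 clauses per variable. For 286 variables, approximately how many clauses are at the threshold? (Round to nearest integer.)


The 3-SAT phase transition occurs at approximately 4.267 clauses per variable.
m = 4.267 * 286 = 1220.362.
Rounded to nearest integer: 1220.

1220


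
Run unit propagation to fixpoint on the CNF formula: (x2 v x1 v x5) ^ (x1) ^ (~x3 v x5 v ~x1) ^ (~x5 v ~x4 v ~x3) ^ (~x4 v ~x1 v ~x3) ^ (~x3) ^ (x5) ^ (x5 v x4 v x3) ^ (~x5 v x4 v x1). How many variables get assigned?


Unit propagation repeatedly assigns the literal in any unit clause, then simplifies.
Assignments in order: x1 = T, x3 = F, x5 = T.
No further unit clauses remain.
Total variables assigned = 3.

3


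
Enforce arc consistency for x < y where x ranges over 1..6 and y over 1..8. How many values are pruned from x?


For the constraint x < y, x needs a supporting value in y's domain.
x can be at most 7 (one less than y's maximum).
Valid x values from domain: 6 out of 6.
Pruned = 6 - 6 = 0.

0


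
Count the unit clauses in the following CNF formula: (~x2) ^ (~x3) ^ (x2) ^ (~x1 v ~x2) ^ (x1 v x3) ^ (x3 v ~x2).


A unit clause contains exactly one literal.
Unit clauses found: (~x2), (~x3), (x2).
Count = 3.

3


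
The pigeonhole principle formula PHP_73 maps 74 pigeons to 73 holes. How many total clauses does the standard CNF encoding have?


The PHP encoding has two parts:
1) At-least-one-hole clauses: 74 (one per pigeon, each with 73 literals).
2) At-most-one-pigeon-per-hole clauses: 73 holes * C(74,2) = 73 * 2701 = 197173.
Total clauses = 74 + 197173 = 197247.

197247


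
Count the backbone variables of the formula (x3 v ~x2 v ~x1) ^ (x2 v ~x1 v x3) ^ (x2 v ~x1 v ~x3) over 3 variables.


Find all satisfying assignments: 5 model(s).
Check which variables have the same value in every model.
No variable is fixed across all models.
Backbone size = 0.

0


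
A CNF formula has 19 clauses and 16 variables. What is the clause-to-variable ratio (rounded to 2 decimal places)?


Clause-to-variable ratio = clauses / variables.
19 / 16 = 1.19.

1.19


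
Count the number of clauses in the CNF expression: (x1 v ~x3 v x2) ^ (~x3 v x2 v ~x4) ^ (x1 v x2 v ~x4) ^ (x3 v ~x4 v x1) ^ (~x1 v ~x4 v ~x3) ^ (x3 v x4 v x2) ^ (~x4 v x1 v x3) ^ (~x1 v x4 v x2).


Each group enclosed in parentheses joined by ^ is one clause.
Counting the conjuncts: 8 clauses.

8


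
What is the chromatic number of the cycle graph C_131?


An odd cycle cannot be 2-colored: alternating two colors around the cycle returns to the start with a conflict.
Since 131 is odd, three colors are required (and three suffice).
Chromatic number = 3.

3


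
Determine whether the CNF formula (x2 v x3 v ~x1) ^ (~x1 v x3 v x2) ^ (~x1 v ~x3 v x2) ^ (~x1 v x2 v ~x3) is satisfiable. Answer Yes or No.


Check all 8 possible truth assignments.
Number of satisfying assignments found: 6.
The formula is satisfiable.

Yes


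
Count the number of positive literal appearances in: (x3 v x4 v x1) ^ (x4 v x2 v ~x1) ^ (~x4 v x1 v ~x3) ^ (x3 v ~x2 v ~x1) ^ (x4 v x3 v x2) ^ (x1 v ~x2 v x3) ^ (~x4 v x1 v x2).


Scan each clause for unnegated literals.
Clause 1: 3 positive; Clause 2: 2 positive; Clause 3: 1 positive; Clause 4: 1 positive; Clause 5: 3 positive; Clause 6: 2 positive; Clause 7: 2 positive.
Total positive literal occurrences = 14.

14
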